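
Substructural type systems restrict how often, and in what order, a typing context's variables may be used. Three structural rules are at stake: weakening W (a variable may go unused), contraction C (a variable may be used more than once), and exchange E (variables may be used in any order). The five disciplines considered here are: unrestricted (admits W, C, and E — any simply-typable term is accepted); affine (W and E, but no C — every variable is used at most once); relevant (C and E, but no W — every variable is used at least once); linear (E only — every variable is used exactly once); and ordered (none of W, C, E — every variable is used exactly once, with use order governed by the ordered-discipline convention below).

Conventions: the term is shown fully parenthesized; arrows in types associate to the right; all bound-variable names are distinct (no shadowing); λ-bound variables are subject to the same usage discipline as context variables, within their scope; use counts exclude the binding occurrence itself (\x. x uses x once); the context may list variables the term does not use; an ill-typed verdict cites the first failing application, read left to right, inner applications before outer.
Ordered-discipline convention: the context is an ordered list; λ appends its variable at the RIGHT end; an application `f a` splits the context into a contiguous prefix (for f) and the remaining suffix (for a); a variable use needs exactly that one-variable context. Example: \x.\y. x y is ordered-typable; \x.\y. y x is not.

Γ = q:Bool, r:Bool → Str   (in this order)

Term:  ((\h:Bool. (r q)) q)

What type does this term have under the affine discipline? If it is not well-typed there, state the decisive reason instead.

not well-typed under affine — needs contraction — q ×2
use counts: q=2, r=1, h [bound]=0
uses in reading order: r, q, q
typing: ✓ — Str
summary: ordered ✗ | linear ✗ | affine ✗ | relevant ✗ | unrestricted ✓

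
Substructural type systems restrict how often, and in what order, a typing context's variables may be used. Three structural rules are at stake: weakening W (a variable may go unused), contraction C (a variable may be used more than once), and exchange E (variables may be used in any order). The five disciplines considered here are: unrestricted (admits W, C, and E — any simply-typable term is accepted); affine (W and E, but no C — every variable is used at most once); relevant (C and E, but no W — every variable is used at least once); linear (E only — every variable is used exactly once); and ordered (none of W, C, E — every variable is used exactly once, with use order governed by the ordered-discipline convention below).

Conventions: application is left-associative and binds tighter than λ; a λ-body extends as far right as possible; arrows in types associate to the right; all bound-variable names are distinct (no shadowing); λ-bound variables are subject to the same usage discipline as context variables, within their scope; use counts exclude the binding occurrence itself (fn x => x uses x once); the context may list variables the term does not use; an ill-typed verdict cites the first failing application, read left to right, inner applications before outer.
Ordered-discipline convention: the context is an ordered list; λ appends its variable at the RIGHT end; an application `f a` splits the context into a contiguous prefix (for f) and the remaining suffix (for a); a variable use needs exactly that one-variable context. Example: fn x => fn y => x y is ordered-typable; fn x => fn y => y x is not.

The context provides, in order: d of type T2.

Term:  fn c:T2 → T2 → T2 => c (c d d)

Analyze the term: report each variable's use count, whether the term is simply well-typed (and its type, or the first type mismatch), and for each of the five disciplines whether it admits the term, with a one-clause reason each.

usage: d=2, c (λ-bound)=2
left-to-right use order: c, c, d, d
typing: the term checks, with type (T2 → T2 → T2) → T2 → T2
ordered ✗ (needs contraction — d ×2, c ×2)
linear ✗ (needs contraction — d ×2, c ×2)
affine ✗ (needs contraction — d ×2, c ×2)
relevant ✓ (none of d, c goes unused)
unrestricted ✓ (well-typed at (T2 → T2 → T2) → T2 → T2; no restrictions here)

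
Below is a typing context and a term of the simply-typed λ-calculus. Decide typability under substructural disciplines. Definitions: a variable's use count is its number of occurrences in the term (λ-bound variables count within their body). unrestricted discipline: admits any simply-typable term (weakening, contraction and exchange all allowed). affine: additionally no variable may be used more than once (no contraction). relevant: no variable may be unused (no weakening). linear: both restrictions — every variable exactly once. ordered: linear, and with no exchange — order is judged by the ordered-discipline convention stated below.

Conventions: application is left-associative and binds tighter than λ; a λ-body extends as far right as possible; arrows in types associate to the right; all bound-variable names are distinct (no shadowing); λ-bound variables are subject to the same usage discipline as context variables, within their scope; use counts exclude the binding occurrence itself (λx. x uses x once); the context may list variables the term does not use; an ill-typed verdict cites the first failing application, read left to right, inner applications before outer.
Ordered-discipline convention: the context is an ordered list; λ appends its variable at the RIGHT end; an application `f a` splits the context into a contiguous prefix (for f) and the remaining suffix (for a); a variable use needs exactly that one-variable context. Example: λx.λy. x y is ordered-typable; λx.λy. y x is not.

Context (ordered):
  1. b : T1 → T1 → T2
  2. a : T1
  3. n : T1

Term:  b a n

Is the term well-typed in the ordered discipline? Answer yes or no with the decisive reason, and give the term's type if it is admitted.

yes — b, a, n: once each, no exchange needed; term : T2
counts: b ×1, a ×1, n ×1
order of uses: b, a, n
typing: ✓ — T2
all disciplines: ordered ✓; linear ✓; affine ✓; relevant ✓; unrestricted ✓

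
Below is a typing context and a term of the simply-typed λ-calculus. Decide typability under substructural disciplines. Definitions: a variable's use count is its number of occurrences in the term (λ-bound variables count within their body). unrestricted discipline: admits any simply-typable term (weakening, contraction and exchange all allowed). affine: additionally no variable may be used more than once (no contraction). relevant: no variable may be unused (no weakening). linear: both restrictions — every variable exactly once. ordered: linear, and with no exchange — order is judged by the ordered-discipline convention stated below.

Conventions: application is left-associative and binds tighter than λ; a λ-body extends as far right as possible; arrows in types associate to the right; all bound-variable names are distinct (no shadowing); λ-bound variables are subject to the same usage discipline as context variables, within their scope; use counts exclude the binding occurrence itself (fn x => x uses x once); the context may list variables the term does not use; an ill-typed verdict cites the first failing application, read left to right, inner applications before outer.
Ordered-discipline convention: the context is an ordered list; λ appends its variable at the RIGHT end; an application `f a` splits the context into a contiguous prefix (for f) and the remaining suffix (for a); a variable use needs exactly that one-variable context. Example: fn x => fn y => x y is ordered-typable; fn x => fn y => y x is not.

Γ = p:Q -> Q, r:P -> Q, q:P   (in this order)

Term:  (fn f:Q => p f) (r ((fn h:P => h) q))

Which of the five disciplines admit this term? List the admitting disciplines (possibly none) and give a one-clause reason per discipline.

accepted by: ordered, linear, affine, relevant, unrestricted
usage: p: 1×, r: 1×, q: 1×, f (λ-bound): 1×, h (λ-bound): 1×
uses in reading order: p, f, r, h, q
typing: well-typed at Q
ordered: ✓ — single-use (p, r, q, f, h), ordered derivation ok
linear: ✓ — p, r, q, f, h: one use apiece
affine: ✓ — none of p, r, q, f, h used more than once
relevant: ✓ — p, r, q, f, h: all used, weakening unneeded
unrestricted: ✓ — well-typed at Q; no restrictions here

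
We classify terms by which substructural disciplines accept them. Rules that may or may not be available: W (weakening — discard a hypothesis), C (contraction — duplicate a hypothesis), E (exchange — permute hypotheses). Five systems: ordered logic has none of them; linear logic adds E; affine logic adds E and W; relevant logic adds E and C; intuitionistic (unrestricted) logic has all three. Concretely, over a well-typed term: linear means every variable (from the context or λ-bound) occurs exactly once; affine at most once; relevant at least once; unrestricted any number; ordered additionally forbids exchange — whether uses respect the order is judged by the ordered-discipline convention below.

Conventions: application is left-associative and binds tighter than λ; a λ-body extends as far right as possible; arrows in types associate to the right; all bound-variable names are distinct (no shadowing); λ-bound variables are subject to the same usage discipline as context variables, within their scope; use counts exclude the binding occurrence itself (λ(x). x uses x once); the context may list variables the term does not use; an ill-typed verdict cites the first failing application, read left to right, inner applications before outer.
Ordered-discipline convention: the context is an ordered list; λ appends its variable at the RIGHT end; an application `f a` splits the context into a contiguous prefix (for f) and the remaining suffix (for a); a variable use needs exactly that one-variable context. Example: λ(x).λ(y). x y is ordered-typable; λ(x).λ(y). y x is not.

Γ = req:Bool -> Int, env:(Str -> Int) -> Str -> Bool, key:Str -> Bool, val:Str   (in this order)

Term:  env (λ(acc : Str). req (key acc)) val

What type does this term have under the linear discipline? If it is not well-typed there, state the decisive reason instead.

term : Bool
use counts: req: 1, env: 1, key: 1, val: 1, acc [bound]: 1
uses in reading order: env, req, key, acc, val
typing: the term checks, with type Bool
per-discipline verdicts: ordered ✗ · linear ✓ · affine ✓ · relevant ✓ · unrestricted ✓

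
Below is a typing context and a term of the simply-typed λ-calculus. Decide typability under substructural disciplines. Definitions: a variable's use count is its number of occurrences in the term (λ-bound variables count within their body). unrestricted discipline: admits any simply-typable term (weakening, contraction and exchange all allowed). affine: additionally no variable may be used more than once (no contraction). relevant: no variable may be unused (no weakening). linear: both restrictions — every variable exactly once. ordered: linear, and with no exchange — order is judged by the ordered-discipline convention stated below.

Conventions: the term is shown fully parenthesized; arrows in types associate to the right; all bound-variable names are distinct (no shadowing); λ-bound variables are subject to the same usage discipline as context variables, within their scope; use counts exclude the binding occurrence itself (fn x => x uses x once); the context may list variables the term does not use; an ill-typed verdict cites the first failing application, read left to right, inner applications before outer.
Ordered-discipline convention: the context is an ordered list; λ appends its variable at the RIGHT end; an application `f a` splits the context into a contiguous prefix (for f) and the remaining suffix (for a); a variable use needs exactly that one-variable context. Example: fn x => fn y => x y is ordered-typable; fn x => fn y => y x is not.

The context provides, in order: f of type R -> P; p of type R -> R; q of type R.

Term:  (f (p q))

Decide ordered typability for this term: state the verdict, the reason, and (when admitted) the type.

yes — f, p, q once each; derivable with no W/C/E; term : P
variable uses: f=1; p=1; q=1
left-to-right use order: f, p, q
typing: ✓ — P
per-discipline verdicts: ordered ✓ | linear ✓ | affine ✓ | relevant ✓ | unrestricted ✓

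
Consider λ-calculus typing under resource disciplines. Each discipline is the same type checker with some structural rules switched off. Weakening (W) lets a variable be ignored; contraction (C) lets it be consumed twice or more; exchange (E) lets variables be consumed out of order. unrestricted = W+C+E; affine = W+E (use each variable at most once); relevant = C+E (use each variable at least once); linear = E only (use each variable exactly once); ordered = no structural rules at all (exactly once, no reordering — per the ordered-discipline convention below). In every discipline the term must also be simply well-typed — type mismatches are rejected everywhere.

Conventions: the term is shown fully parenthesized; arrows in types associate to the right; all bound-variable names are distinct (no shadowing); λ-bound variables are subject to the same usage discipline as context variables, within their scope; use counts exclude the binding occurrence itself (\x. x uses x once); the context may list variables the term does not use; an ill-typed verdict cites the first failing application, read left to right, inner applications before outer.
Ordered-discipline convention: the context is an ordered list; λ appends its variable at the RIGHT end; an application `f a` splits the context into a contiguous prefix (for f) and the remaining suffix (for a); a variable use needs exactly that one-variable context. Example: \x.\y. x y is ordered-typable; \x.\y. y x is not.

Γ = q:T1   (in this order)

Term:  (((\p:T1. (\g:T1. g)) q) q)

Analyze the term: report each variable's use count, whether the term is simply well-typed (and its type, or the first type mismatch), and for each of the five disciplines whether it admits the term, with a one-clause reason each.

variable uses: q: 2×; p (bound): 0×; g (bound): 1×
uses in reading order: g, q, q
typing: ✓ — T1
ordered ✗ (q ×2 used more than once (contraction); p never used (weakening))
linear ✗ (q ×2 used more than once (contraction); p never used (weakening))
affine ✗ (q ×2 used more than once (contraction))
relevant ✗ (p never used (weakening))
unrestricted ✓ (well-typed at T1; no restrictions here)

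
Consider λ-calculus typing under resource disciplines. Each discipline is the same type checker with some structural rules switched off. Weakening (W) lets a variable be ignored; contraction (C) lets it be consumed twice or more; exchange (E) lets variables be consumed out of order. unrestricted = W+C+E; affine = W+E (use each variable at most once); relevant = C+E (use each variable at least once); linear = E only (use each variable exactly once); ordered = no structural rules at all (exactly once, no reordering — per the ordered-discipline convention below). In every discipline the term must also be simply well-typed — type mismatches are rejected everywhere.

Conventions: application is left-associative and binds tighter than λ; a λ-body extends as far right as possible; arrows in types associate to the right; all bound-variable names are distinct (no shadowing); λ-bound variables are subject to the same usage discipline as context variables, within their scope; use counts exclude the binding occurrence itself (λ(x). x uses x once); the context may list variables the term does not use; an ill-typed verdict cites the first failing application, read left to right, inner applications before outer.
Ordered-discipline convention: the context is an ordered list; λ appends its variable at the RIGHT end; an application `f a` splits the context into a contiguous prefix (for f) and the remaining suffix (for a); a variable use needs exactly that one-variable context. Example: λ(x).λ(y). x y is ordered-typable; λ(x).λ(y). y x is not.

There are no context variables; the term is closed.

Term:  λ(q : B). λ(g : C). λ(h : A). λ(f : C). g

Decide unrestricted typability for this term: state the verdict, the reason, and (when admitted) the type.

yes — typability at B → C → A → C → C is all that's needed; term : B → C → A → C → C
usage: q (bound)=0, g (bound)=1, h (bound)=0, f (bound)=0
use order (left to right): g
typing: the term checks, with type B → C → A → C → C
across the five disciplines: ordered ✗ · linear ✗ · affine ✓ · relevant ✗ · unrestricted ✓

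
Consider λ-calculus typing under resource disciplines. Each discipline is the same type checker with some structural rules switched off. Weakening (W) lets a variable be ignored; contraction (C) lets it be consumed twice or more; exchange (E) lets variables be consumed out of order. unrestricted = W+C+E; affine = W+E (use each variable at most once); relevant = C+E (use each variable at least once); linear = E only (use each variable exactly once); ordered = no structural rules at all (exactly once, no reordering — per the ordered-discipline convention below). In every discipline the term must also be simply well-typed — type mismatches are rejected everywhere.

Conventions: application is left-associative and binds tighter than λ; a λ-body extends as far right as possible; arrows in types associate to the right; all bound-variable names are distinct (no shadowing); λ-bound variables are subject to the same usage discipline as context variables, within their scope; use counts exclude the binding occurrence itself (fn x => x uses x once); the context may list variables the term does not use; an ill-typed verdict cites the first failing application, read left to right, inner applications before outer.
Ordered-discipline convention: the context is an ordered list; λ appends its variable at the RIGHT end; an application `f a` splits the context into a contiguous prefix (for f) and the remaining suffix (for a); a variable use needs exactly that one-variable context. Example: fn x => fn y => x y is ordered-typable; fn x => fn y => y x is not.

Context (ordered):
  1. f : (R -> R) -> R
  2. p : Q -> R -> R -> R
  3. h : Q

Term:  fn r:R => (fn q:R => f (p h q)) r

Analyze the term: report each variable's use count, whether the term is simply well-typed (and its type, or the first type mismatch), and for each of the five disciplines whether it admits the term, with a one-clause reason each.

counts: f ×1; p ×1; h ×1; r (bound) ×1; q (bound) ×1
order of uses: f, p, h, q, r
typing: the term checks, with type R -> R
ordered ✓ (one use each (f, p, h, r, q); ordered split holds)
linear ✓ (f, p, h, r, q: one use apiece)
affine ✓ (no duplicate uses among f, p, h, r, q)
relevant ✓ (every one of f, p, h, r, q appears)
unrestricted ✓ (simply typable at R -> R; W, C, E all held)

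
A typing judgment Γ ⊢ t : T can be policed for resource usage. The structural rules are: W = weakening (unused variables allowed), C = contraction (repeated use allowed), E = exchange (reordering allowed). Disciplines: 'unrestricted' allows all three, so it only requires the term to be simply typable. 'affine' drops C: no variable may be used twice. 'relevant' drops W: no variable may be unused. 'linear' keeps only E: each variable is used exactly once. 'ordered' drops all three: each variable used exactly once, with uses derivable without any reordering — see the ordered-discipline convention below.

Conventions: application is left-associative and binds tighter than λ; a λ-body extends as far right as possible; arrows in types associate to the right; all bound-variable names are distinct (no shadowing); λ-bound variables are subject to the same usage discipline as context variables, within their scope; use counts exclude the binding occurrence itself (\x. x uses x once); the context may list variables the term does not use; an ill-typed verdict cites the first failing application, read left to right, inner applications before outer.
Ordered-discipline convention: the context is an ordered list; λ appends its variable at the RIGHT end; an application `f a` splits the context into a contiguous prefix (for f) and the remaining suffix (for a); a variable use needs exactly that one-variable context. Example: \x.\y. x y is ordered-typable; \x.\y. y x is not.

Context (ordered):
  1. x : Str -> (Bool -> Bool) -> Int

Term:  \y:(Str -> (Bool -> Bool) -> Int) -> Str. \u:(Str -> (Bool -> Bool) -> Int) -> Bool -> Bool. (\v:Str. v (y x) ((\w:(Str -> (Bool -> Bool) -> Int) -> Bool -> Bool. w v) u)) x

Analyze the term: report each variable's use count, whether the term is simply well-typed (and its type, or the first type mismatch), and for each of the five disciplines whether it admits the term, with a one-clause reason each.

use counts: x ×2, y (bound) ×1, u (bound) ×1, v (bound) ×2, w (bound) ×1
use order (left to right): v, y, x, w, v, u, x
typing: ill-typed: can't apply a value of type Str
ordered ✗ (a type mismatch blocks all five)
linear ✗ (the type mismatch rejects it)
affine ✗ (not simply typable)
relevant ✗ (fails simple typing)
unrestricted ✗ (a type mismatch blocks all five)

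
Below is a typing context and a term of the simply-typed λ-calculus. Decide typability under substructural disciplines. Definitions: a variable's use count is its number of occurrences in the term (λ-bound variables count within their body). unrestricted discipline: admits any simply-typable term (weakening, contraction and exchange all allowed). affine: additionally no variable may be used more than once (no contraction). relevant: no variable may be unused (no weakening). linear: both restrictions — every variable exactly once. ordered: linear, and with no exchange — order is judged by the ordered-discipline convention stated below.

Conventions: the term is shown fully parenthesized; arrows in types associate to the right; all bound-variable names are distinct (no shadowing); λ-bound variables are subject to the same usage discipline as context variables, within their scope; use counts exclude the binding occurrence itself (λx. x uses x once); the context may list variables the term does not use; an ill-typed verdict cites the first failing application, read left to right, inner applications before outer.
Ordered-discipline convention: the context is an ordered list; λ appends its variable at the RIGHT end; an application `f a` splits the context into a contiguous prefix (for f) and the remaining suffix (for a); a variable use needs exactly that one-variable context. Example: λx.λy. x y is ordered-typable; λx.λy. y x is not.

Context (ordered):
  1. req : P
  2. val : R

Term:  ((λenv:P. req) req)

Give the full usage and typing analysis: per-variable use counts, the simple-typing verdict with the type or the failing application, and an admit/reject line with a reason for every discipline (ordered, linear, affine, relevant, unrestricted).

counts: req=2; val=0; env (bound)=0
uses in reading order: req, req
typing: the term checks, with type P
ordered: ✗ — req ×2 used more than once (contraction); val, env never used (weakening)
linear: ✗ — req ×2 used more than once (contraction); val, env never used (weakening)
affine: ✗ — req ×2 used more than once (contraction)
relevant: ✗ — val, env never used (weakening)
unrestricted: ✓ — well-typed at P; no restrictions here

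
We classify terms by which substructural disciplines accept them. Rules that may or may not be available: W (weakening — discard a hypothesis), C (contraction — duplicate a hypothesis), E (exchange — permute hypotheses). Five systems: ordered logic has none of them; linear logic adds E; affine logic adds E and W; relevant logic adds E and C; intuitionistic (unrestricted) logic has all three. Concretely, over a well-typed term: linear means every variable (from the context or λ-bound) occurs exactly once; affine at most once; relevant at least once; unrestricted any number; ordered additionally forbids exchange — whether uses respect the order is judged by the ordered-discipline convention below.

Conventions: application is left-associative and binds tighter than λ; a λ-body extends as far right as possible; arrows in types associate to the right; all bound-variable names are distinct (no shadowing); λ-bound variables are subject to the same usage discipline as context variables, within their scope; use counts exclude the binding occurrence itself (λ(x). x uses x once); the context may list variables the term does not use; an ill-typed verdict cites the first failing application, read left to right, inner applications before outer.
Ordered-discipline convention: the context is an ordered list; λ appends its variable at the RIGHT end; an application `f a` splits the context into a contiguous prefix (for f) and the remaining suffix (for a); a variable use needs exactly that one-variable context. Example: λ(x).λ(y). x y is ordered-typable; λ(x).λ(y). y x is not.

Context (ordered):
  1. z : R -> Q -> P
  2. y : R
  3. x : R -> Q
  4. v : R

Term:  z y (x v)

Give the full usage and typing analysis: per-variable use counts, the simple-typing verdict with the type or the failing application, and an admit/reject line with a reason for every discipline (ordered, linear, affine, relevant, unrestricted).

use counts: z: 1; y: 1; x: 1; v: 1
uses in reading order: z, y, x, v
typing: the term checks, with type P
ordered ✓ (single-use (z, y, x, v), ordered derivation ok)
linear ✓ (each of z, y, x, v used exactly once)
affine ✓ (z, y, x, v: no repeats, contraction unneeded)
relevant ✓ (every one of z, y, x, v appears)
unrestricted ✓ (simply typable at P; W, C, E all held)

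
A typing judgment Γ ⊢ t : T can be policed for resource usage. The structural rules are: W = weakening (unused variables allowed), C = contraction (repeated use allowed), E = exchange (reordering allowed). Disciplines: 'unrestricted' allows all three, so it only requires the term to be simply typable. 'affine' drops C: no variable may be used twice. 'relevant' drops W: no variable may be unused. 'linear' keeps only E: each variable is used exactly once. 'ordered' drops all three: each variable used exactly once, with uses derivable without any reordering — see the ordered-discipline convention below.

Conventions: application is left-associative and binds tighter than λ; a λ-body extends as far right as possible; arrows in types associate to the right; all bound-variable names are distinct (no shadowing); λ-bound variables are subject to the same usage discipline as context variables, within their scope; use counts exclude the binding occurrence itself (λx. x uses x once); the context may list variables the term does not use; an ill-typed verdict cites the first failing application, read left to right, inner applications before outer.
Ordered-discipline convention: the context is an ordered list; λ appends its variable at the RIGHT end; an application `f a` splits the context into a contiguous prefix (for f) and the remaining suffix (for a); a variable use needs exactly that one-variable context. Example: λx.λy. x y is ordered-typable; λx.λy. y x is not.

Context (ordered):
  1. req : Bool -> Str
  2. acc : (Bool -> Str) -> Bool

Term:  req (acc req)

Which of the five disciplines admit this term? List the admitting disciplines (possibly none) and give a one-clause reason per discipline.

accepted by: relevant, unrestricted
usage: req: 2×, acc: 1×
use order (left to right): req, acc, req
typing: ✓ — Str
ordered: ✗ — repeated use of req ×2
linear: ✗ — repeated use of req ×2
affine: ✗ — repeated use of req ×2
relevant: ✓ — every one of req, acc appears
unrestricted: ✓ — type-checks (Str) and nothing is barred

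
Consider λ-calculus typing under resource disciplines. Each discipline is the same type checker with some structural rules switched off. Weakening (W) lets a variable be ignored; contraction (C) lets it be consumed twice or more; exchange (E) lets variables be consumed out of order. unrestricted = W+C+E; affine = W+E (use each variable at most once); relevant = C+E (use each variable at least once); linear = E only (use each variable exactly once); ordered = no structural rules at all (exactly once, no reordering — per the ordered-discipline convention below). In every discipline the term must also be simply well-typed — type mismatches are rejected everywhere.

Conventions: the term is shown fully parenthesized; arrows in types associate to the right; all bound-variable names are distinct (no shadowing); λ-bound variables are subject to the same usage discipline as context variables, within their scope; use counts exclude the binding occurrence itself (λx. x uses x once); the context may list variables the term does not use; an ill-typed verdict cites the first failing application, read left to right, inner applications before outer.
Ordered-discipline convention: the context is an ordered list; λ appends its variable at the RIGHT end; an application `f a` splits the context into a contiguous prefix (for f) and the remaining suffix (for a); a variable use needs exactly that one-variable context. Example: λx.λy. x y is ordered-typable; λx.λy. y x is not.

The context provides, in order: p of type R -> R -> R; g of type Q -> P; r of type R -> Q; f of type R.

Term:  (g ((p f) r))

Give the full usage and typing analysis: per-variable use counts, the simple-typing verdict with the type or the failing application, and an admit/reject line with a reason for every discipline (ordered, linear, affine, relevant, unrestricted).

usage: p=1, g=1, r=1, f=1
left-to-right use order: g, p, f, r
typing: ill-typed: an application expects R but receives R -> Q
ordered ✗ (a type mismatch blocks all five)
linear ✗ (the type mismatch rejects it)
affine ✗ (not simply typable)
relevant ✗ (fails simple typing)
unrestricted ✗ (a type mismatch blocks all five)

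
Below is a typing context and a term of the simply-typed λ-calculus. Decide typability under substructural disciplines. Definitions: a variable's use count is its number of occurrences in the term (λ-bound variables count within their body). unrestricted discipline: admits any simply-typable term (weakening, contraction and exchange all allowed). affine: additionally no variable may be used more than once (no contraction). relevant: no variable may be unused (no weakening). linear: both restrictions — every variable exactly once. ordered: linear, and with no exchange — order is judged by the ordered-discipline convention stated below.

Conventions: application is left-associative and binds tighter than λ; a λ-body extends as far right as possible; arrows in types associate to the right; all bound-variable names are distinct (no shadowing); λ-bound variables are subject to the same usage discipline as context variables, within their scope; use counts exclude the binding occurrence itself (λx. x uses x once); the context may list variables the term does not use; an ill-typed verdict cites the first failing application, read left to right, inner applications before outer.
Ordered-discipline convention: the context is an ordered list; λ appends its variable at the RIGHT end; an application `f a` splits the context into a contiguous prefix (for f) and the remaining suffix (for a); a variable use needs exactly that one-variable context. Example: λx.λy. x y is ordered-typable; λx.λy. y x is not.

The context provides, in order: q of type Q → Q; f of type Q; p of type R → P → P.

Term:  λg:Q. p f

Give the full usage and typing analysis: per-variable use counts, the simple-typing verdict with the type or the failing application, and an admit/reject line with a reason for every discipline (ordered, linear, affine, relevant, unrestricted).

variable uses: q: 0, f: 1, p: 1, g [bound]: 0
left-to-right use order: p, f
typing: ill-typed: an application expects R but receives Q
ordered ✗ (the type mismatch rejects it)
linear ✗ (not simply typable)
affine ✗ (fails simple typing)
relevant ✗ (a type mismatch blocks all five)
unrestricted ✗ (the type mismatch rejects it)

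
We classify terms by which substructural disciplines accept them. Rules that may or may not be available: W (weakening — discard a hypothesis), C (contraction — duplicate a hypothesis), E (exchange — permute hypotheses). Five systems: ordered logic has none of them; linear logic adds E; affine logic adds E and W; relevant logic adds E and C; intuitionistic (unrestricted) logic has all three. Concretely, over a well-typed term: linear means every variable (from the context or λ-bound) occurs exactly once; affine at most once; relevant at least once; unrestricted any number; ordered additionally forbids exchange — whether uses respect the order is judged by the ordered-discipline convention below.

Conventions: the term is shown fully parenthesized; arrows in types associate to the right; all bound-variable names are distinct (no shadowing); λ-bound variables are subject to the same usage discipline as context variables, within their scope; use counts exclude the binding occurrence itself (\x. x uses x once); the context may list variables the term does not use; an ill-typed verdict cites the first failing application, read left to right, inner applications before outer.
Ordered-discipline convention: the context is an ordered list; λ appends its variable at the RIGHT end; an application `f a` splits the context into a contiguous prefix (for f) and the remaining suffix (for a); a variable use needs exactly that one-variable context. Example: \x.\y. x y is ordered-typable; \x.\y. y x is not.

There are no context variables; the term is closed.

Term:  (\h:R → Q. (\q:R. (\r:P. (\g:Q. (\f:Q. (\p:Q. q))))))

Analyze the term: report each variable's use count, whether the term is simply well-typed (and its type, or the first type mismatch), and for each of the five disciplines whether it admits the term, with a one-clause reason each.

use counts: h (bound)=0, q (bound)=1, r (bound)=0, g (bound)=0, f (bound)=0, p (bound)=0
use order (left to right): q
typing: well-typed at (R → Q) → R → P → Q → Q → Q → R
ordered: ✗, h, r, g, f, p never used (weakening)
linear: ✗, h, r, g, f, p never used (weakening)
affine: ✓, no duplicate uses among h, q, r, g, f, p
relevant: ✗, h, r, g, f, p never used (weakening)
unrestricted: ✓, well-typed at (R → Q) → R → P → Q → Q → Q → R; no restrictions here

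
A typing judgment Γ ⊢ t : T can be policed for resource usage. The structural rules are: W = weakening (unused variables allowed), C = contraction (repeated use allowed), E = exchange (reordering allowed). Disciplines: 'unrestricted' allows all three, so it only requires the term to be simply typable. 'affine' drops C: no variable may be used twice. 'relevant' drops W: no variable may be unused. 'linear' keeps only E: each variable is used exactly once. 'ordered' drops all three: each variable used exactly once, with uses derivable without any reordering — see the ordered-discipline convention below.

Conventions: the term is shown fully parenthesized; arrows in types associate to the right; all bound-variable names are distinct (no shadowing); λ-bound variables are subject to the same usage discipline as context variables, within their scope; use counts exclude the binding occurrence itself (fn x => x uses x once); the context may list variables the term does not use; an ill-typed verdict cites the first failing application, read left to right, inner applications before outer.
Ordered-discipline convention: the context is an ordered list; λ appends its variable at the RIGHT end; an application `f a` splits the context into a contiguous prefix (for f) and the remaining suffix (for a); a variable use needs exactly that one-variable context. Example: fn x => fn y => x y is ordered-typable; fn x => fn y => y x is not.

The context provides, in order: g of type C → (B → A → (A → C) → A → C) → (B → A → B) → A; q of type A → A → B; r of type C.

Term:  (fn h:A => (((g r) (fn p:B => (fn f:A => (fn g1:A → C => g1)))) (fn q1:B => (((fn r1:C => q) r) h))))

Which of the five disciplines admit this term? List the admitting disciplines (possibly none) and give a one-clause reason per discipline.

admitting disciplines: unrestricted
usage: g: 1; q: 1; r: 2; h (λ-bound): 1; p (λ-bound): 0; f (λ-bound): 0; g1 (λ-bound): 1; q1 (λ-bound): 0; r1 (λ-bound): 0
left-to-right use order: g, r, g1, q, r, h
typing: well-typed at A → A
ordered: ✗ — uses contraction: r ×2; p, f, q1, r1 never used (weakening)
linear: ✗ — uses contraction: r ×2; p, f, q1, r1 never used (weakening)
affine: ✗ — uses contraction: r ×2
relevant: ✗ — p, f, q1, r1 never used (weakening)
unrestricted: ✓ — type-checks (A → A) and nothing is barred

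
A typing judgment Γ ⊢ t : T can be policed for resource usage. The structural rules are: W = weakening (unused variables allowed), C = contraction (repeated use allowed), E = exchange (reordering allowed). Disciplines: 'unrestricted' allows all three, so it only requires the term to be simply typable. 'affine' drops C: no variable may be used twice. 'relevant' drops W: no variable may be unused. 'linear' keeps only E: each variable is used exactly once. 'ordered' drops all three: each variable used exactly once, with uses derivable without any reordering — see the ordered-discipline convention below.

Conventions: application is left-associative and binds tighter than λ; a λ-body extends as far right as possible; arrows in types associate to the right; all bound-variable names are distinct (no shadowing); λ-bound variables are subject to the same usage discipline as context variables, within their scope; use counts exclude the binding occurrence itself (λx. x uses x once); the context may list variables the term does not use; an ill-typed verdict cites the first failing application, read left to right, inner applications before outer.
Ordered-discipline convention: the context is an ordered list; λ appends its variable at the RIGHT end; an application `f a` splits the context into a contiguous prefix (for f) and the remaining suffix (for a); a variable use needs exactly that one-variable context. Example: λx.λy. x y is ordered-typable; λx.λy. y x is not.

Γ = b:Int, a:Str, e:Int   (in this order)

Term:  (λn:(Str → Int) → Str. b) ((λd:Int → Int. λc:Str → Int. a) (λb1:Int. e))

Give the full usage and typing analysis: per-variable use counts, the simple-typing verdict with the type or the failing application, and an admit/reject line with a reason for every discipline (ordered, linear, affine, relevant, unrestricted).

use counts: b=1, a=1, e=1, n (bound)=0, d (bound)=0, c (bound)=0, b1 (bound)=0
left-to-right use order: b, a, e
typing: well-typed — term : Int
ordered: ✗ — n, d, c, b1 left unused
linear: ✗ — n, d, c, b1 left unused
affine: ✓ — no duplicate uses among b, a, e, n, d, c, b1
relevant: ✗ — n, d, c, b1 left unused
unrestricted: ✓ — well-typed at Int; no restrictions here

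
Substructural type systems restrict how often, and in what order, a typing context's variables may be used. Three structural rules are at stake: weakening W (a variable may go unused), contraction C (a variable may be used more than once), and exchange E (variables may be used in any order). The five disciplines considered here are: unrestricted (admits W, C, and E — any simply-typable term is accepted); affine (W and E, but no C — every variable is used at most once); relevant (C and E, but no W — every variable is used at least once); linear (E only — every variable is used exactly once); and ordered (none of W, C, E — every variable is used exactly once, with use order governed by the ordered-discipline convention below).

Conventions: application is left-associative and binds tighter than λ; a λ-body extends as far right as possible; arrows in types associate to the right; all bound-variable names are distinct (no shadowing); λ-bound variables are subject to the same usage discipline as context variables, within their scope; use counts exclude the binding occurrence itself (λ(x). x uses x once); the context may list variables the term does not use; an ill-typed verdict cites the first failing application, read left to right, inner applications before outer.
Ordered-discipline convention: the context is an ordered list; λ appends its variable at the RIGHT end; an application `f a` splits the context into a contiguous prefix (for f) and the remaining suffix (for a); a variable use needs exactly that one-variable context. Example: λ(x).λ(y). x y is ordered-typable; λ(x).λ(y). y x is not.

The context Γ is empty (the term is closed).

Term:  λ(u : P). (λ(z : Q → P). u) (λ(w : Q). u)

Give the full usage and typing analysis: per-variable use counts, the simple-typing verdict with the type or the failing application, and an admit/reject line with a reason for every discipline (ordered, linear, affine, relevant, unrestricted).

variable uses: u [bound]: 2×, z [bound]: 0×, w [bound]: 0×
use order (left to right): u, u
typing: well-typed at P → P
ordered ✗ (repeated use of u ×2; unused: z, w — weakening required)
linear ✗ (repeated use of u ×2; unused: z, w — weakening required)
affine ✗ (repeated use of u ×2)
relevant ✗ (unused: z, w — weakening required)
unrestricted ✓ (typability at P → P is all that's needed)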